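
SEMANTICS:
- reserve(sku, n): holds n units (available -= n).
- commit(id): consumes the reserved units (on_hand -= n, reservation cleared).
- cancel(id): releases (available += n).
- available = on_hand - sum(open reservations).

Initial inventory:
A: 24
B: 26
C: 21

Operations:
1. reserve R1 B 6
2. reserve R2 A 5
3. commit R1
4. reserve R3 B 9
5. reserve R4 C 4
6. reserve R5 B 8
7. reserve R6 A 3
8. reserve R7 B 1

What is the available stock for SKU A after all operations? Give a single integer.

Step 1: reserve R1 B 6 -> on_hand[A=24 B=26 C=21] avail[A=24 B=20 C=21] open={R1}
Step 2: reserve R2 A 5 -> on_hand[A=24 B=26 C=21] avail[A=19 B=20 C=21] open={R1,R2}
Step 3: commit R1 -> on_hand[A=24 B=20 C=21] avail[A=19 B=20 C=21] open={R2}
Step 4: reserve R3 B 9 -> on_hand[A=24 B=20 C=21] avail[A=19 B=11 C=21] open={R2,R3}
Step 5: reserve R4 C 4 -> on_hand[A=24 B=20 C=21] avail[A=19 B=11 C=17] open={R2,R3,R4}
Step 6: reserve R5 B 8 -> on_hand[A=24 B=20 C=21] avail[A=19 B=3 C=17] open={R2,R3,R4,R5}
Step 7: reserve R6 A 3 -> on_hand[A=24 B=20 C=21] avail[A=16 B=3 C=17] open={R2,R3,R4,R5,R6}
Step 8: reserve R7 B 1 -> on_hand[A=24 B=20 C=21] avail[A=16 B=2 C=17] open={R2,R3,R4,R5,R6,R7}
Final available[A] = 16

Answer: 16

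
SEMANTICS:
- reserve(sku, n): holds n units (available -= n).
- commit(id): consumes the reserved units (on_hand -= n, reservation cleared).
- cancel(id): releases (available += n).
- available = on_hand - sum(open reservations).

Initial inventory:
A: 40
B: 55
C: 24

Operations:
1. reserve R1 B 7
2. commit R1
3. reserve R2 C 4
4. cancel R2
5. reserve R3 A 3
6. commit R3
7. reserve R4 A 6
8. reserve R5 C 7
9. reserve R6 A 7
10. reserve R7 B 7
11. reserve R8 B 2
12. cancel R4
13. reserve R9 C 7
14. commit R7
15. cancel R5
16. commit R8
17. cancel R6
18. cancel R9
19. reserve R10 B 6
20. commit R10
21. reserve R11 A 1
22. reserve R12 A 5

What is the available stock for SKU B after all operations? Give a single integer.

Step 1: reserve R1 B 7 -> on_hand[A=40 B=55 C=24] avail[A=40 B=48 C=24] open={R1}
Step 2: commit R1 -> on_hand[A=40 B=48 C=24] avail[A=40 B=48 C=24] open={}
Step 3: reserve R2 C 4 -> on_hand[A=40 B=48 C=24] avail[A=40 B=48 C=20] open={R2}
Step 4: cancel R2 -> on_hand[A=40 B=48 C=24] avail[A=40 B=48 C=24] open={}
Step 5: reserve R3 A 3 -> on_hand[A=40 B=48 C=24] avail[A=37 B=48 C=24] open={R3}
Step 6: commit R3 -> on_hand[A=37 B=48 C=24] avail[A=37 B=48 C=24] open={}
Step 7: reserve R4 A 6 -> on_hand[A=37 B=48 C=24] avail[A=31 B=48 C=24] open={R4}
Step 8: reserve R5 C 7 -> on_hand[A=37 B=48 C=24] avail[A=31 B=48 C=17] open={R4,R5}
Step 9: reserve R6 A 7 -> on_hand[A=37 B=48 C=24] avail[A=24 B=48 C=17] open={R4,R5,R6}
Step 10: reserve R7 B 7 -> on_hand[A=37 B=48 C=24] avail[A=24 B=41 C=17] open={R4,R5,R6,R7}
Step 11: reserve R8 B 2 -> on_hand[A=37 B=48 C=24] avail[A=24 B=39 C=17] open={R4,R5,R6,R7,R8}
Step 12: cancel R4 -> on_hand[A=37 B=48 C=24] avail[A=30 B=39 C=17] open={R5,R6,R7,R8}
Step 13: reserve R9 C 7 -> on_hand[A=37 B=48 C=24] avail[A=30 B=39 C=10] open={R5,R6,R7,R8,R9}
Step 14: commit R7 -> on_hand[A=37 B=41 C=24] avail[A=30 B=39 C=10] open={R5,R6,R8,R9}
Step 15: cancel R5 -> on_hand[A=37 B=41 C=24] avail[A=30 B=39 C=17] open={R6,R8,R9}
Step 16: commit R8 -> on_hand[A=37 B=39 C=24] avail[A=30 B=39 C=17] open={R6,R9}
Step 17: cancel R6 -> on_hand[A=37 B=39 C=24] avail[A=37 B=39 C=17] open={R9}
Step 18: cancel R9 -> on_hand[A=37 B=39 C=24] avail[A=37 B=39 C=24] open={}
Step 19: reserve R10 B 6 -> on_hand[A=37 B=39 C=24] avail[A=37 B=33 C=24] open={R10}
Step 20: commit R10 -> on_hand[A=37 B=33 C=24] avail[A=37 B=33 C=24] open={}
Step 21: reserve R11 A 1 -> on_hand[A=37 B=33 C=24] avail[A=36 B=33 C=24] open={R11}
Step 22: reserve R12 A 5 -> on_hand[A=37 B=33 C=24] avail[A=31 B=33 C=24] open={R11,R12}
Final available[B] = 33

Answer: 33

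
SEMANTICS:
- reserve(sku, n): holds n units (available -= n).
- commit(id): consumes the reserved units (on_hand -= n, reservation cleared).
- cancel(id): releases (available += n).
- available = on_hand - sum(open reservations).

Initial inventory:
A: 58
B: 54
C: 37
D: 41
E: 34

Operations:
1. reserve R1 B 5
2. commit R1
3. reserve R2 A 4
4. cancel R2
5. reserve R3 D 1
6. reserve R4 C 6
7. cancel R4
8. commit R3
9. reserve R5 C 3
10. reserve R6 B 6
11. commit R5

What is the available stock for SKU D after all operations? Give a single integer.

Step 1: reserve R1 B 5 -> on_hand[A=58 B=54 C=37 D=41 E=34] avail[A=58 B=49 C=37 D=41 E=34] open={R1}
Step 2: commit R1 -> on_hand[A=58 B=49 C=37 D=41 E=34] avail[A=58 B=49 C=37 D=41 E=34] open={}
Step 3: reserve R2 A 4 -> on_hand[A=58 B=49 C=37 D=41 E=34] avail[A=54 B=49 C=37 D=41 E=34] open={R2}
Step 4: cancel R2 -> on_hand[A=58 B=49 C=37 D=41 E=34] avail[A=58 B=49 C=37 D=41 E=34] open={}
Step 5: reserve R3 D 1 -> on_hand[A=58 B=49 C=37 D=41 E=34] avail[A=58 B=49 C=37 D=40 E=34] open={R3}
Step 6: reserve R4 C 6 -> on_hand[A=58 B=49 C=37 D=41 E=34] avail[A=58 B=49 C=31 D=40 E=34] open={R3,R4}
Step 7: cancel R4 -> on_hand[A=58 B=49 C=37 D=41 E=34] avail[A=58 B=49 C=37 D=40 E=34] open={R3}
Step 8: commit R3 -> on_hand[A=58 B=49 C=37 D=40 E=34] avail[A=58 B=49 C=37 D=40 E=34] open={}
Step 9: reserve R5 C 3 -> on_hand[A=58 B=49 C=37 D=40 E=34] avail[A=58 B=49 C=34 D=40 E=34] open={R5}
Step 10: reserve R6 B 6 -> on_hand[A=58 B=49 C=37 D=40 E=34] avail[A=58 B=43 C=34 D=40 E=34] open={R5,R6}
Step 11: commit R5 -> on_hand[A=58 B=49 C=34 D=40 E=34] avail[A=58 B=43 C=34 D=40 E=34] open={R6}
Final available[D] = 40

Answer: 40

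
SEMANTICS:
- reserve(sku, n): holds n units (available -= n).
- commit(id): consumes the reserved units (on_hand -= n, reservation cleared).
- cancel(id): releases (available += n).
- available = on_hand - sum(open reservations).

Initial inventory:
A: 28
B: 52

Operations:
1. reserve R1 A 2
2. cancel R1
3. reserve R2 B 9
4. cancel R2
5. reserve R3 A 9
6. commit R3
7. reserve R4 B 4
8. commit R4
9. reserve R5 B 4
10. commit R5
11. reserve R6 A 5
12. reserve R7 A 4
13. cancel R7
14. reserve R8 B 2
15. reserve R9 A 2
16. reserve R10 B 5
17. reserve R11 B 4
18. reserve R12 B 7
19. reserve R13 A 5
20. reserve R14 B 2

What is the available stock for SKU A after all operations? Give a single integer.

Answer: 7

Derivation:
Step 1: reserve R1 A 2 -> on_hand[A=28 B=52] avail[A=26 B=52] open={R1}
Step 2: cancel R1 -> on_hand[A=28 B=52] avail[A=28 B=52] open={}
Step 3: reserve R2 B 9 -> on_hand[A=28 B=52] avail[A=28 B=43] open={R2}
Step 4: cancel R2 -> on_hand[A=28 B=52] avail[A=28 B=52] open={}
Step 5: reserve R3 A 9 -> on_hand[A=28 B=52] avail[A=19 B=52] open={R3}
Step 6: commit R3 -> on_hand[A=19 B=52] avail[A=19 B=52] open={}
Step 7: reserve R4 B 4 -> on_hand[A=19 B=52] avail[A=19 B=48] open={R4}
Step 8: commit R4 -> on_hand[A=19 B=48] avail[A=19 B=48] open={}
Step 9: reserve R5 B 4 -> on_hand[A=19 B=48] avail[A=19 B=44] open={R5}
Step 10: commit R5 -> on_hand[A=19 B=44] avail[A=19 B=44] open={}
Step 11: reserve R6 A 5 -> on_hand[A=19 B=44] avail[A=14 B=44] open={R6}
Step 12: reserve R7 A 4 -> on_hand[A=19 B=44] avail[A=10 B=44] open={R6,R7}
Step 13: cancel R7 -> on_hand[A=19 B=44] avail[A=14 B=44] open={R6}
Step 14: reserve R8 B 2 -> on_hand[A=19 B=44] avail[A=14 B=42] open={R6,R8}
Step 15: reserve R9 A 2 -> on_hand[A=19 B=44] avail[A=12 B=42] open={R6,R8,R9}
Step 16: reserve R10 B 5 -> on_hand[A=19 B=44] avail[A=12 B=37] open={R10,R6,R8,R9}
Step 17: reserve R11 B 4 -> on_hand[A=19 B=44] avail[A=12 B=33] open={R10,R11,R6,R8,R9}
Step 18: reserve R12 B 7 -> on_hand[A=19 B=44] avail[A=12 B=26] open={R10,R11,R12,R6,R8,R9}
Step 19: reserve R13 A 5 -> on_hand[A=19 B=44] avail[A=7 B=26] open={R10,R11,R12,R13,R6,R8,R9}
Step 20: reserve R14 B 2 -> on_hand[A=19 B=44] avail[A=7 B=24] open={R10,R11,R12,R13,R14,R6,R8,R9}
Final available[A] = 7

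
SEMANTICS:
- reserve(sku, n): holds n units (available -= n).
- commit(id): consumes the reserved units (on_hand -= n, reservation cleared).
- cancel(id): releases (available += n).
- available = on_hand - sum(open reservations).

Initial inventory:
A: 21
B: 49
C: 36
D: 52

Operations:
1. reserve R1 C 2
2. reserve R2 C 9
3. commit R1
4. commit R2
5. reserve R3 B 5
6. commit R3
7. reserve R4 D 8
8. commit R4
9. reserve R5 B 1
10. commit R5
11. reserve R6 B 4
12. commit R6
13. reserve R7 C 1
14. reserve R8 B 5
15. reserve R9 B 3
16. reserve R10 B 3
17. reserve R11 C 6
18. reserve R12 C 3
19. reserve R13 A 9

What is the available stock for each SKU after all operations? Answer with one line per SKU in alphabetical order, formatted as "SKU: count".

Step 1: reserve R1 C 2 -> on_hand[A=21 B=49 C=36 D=52] avail[A=21 B=49 C=34 D=52] open={R1}
Step 2: reserve R2 C 9 -> on_hand[A=21 B=49 C=36 D=52] avail[A=21 B=49 C=25 D=52] open={R1,R2}
Step 3: commit R1 -> on_hand[A=21 B=49 C=34 D=52] avail[A=21 B=49 C=25 D=52] open={R2}
Step 4: commit R2 -> on_hand[A=21 B=49 C=25 D=52] avail[A=21 B=49 C=25 D=52] open={}
Step 5: reserve R3 B 5 -> on_hand[A=21 B=49 C=25 D=52] avail[A=21 B=44 C=25 D=52] open={R3}
Step 6: commit R3 -> on_hand[A=21 B=44 C=25 D=52] avail[A=21 B=44 C=25 D=52] open={}
Step 7: reserve R4 D 8 -> on_hand[A=21 B=44 C=25 D=52] avail[A=21 B=44 C=25 D=44] open={R4}
Step 8: commit R4 -> on_hand[A=21 B=44 C=25 D=44] avail[A=21 B=44 C=25 D=44] open={}
Step 9: reserve R5 B 1 -> on_hand[A=21 B=44 C=25 D=44] avail[A=21 B=43 C=25 D=44] open={R5}
Step 10: commit R5 -> on_hand[A=21 B=43 C=25 D=44] avail[A=21 B=43 C=25 D=44] open={}
Step 11: reserve R6 B 4 -> on_hand[A=21 B=43 C=25 D=44] avail[A=21 B=39 C=25 D=44] open={R6}
Step 12: commit R6 -> on_hand[A=21 B=39 C=25 D=44] avail[A=21 B=39 C=25 D=44] open={}
Step 13: reserve R7 C 1 -> on_hand[A=21 B=39 C=25 D=44] avail[A=21 B=39 C=24 D=44] open={R7}
Step 14: reserve R8 B 5 -> on_hand[A=21 B=39 C=25 D=44] avail[A=21 B=34 C=24 D=44] open={R7,R8}
Step 15: reserve R9 B 3 -> on_hand[A=21 B=39 C=25 D=44] avail[A=21 B=31 C=24 D=44] open={R7,R8,R9}
Step 16: reserve R10 B 3 -> on_hand[A=21 B=39 C=25 D=44] avail[A=21 B=28 C=24 D=44] open={R10,R7,R8,R9}
Step 17: reserve R11 C 6 -> on_hand[A=21 B=39 C=25 D=44] avail[A=21 B=28 C=18 D=44] open={R10,R11,R7,R8,R9}
Step 18: reserve R12 C 3 -> on_hand[A=21 B=39 C=25 D=44] avail[A=21 B=28 C=15 D=44] open={R10,R11,R12,R7,R8,R9}
Step 19: reserve R13 A 9 -> on_hand[A=21 B=39 C=25 D=44] avail[A=12 B=28 C=15 D=44] open={R10,R11,R12,R13,R7,R8,R9}

Answer: A: 12
B: 28
C: 15
D: 44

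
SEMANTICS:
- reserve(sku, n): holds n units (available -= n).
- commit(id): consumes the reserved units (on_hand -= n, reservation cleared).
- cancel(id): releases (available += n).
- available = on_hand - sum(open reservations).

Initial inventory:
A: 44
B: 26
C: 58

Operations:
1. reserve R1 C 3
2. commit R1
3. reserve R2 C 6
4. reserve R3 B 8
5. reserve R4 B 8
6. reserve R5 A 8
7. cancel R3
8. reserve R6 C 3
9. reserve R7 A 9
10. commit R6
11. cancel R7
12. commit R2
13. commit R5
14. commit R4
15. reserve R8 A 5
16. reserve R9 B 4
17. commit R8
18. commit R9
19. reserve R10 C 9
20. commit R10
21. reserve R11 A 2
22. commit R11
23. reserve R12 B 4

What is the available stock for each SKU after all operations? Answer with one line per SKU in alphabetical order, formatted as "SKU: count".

Step 1: reserve R1 C 3 -> on_hand[A=44 B=26 C=58] avail[A=44 B=26 C=55] open={R1}
Step 2: commit R1 -> on_hand[A=44 B=26 C=55] avail[A=44 B=26 C=55] open={}
Step 3: reserve R2 C 6 -> on_hand[A=44 B=26 C=55] avail[A=44 B=26 C=49] open={R2}
Step 4: reserve R3 B 8 -> on_hand[A=44 B=26 C=55] avail[A=44 B=18 C=49] open={R2,R3}
Step 5: reserve R4 B 8 -> on_hand[A=44 B=26 C=55] avail[A=44 B=10 C=49] open={R2,R3,R4}
Step 6: reserve R5 A 8 -> on_hand[A=44 B=26 C=55] avail[A=36 B=10 C=49] open={R2,R3,R4,R5}
Step 7: cancel R3 -> on_hand[A=44 B=26 C=55] avail[A=36 B=18 C=49] open={R2,R4,R5}
Step 8: reserve R6 C 3 -> on_hand[A=44 B=26 C=55] avail[A=36 B=18 C=46] open={R2,R4,R5,R6}
Step 9: reserve R7 A 9 -> on_hand[A=44 B=26 C=55] avail[A=27 B=18 C=46] open={R2,R4,R5,R6,R7}
Step 10: commit R6 -> on_hand[A=44 B=26 C=52] avail[A=27 B=18 C=46] open={R2,R4,R5,R7}
Step 11: cancel R7 -> on_hand[A=44 B=26 C=52] avail[A=36 B=18 C=46] open={R2,R4,R5}
Step 12: commit R2 -> on_hand[A=44 B=26 C=46] avail[A=36 B=18 C=46] open={R4,R5}
Step 13: commit R5 -> on_hand[A=36 B=26 C=46] avail[A=36 B=18 C=46] open={R4}
Step 14: commit R4 -> on_hand[A=36 B=18 C=46] avail[A=36 B=18 C=46] open={}
Step 15: reserve R8 A 5 -> on_hand[A=36 B=18 C=46] avail[A=31 B=18 C=46] open={R8}
Step 16: reserve R9 B 4 -> on_hand[A=36 B=18 C=46] avail[A=31 B=14 C=46] open={R8,R9}
Step 17: commit R8 -> on_hand[A=31 B=18 C=46] avail[A=31 B=14 C=46] open={R9}
Step 18: commit R9 -> on_hand[A=31 B=14 C=46] avail[A=31 B=14 C=46] open={}
Step 19: reserve R10 C 9 -> on_hand[A=31 B=14 C=46] avail[A=31 B=14 C=37] open={R10}
Step 20: commit R10 -> on_hand[A=31 B=14 C=37] avail[A=31 B=14 C=37] open={}
Step 21: reserve R11 A 2 -> on_hand[A=31 B=14 C=37] avail[A=29 B=14 C=37] open={R11}
Step 22: commit R11 -> on_hand[A=29 B=14 C=37] avail[A=29 B=14 C=37] open={}
Step 23: reserve R12 B 4 -> on_hand[A=29 B=14 C=37] avail[A=29 B=10 C=37] open={R12}

Answer: A: 29
B: 10
C: 37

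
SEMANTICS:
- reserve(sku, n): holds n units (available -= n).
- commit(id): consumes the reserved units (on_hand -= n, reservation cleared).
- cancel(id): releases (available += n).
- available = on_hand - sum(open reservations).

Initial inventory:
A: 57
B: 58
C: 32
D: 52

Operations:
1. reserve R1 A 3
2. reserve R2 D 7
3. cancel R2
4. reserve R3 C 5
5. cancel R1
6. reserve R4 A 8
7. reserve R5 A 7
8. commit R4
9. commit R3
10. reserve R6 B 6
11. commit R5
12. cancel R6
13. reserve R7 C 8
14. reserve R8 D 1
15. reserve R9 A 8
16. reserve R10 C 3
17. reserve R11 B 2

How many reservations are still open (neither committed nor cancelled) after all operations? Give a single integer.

Answer: 5

Derivation:
Step 1: reserve R1 A 3 -> on_hand[A=57 B=58 C=32 D=52] avail[A=54 B=58 C=32 D=52] open={R1}
Step 2: reserve R2 D 7 -> on_hand[A=57 B=58 C=32 D=52] avail[A=54 B=58 C=32 D=45] open={R1,R2}
Step 3: cancel R2 -> on_hand[A=57 B=58 C=32 D=52] avail[A=54 B=58 C=32 D=52] open={R1}
Step 4: reserve R3 C 5 -> on_hand[A=57 B=58 C=32 D=52] avail[A=54 B=58 C=27 D=52] open={R1,R3}
Step 5: cancel R1 -> on_hand[A=57 B=58 C=32 D=52] avail[A=57 B=58 C=27 D=52] open={R3}
Step 6: reserve R4 A 8 -> on_hand[A=57 B=58 C=32 D=52] avail[A=49 B=58 C=27 D=52] open={R3,R4}
Step 7: reserve R5 A 7 -> on_hand[A=57 B=58 C=32 D=52] avail[A=42 B=58 C=27 D=52] open={R3,R4,R5}
Step 8: commit R4 -> on_hand[A=49 B=58 C=32 D=52] avail[A=42 B=58 C=27 D=52] open={R3,R5}
Step 9: commit R3 -> on_hand[A=49 B=58 C=27 D=52] avail[A=42 B=58 C=27 D=52] open={R5}
Step 10: reserve R6 B 6 -> on_hand[A=49 B=58 C=27 D=52] avail[A=42 B=52 C=27 D=52] open={R5,R6}
Step 11: commit R5 -> on_hand[A=42 B=58 C=27 D=52] avail[A=42 B=52 C=27 D=52] open={R6}
Step 12: cancel R6 -> on_hand[A=42 B=58 C=27 D=52] avail[A=42 B=58 C=27 D=52] open={}
Step 13: reserve R7 C 8 -> on_hand[A=42 B=58 C=27 D=52] avail[A=42 B=58 C=19 D=52] open={R7}
Step 14: reserve R8 D 1 -> on_hand[A=42 B=58 C=27 D=52] avail[A=42 B=58 C=19 D=51] open={R7,R8}
Step 15: reserve R9 A 8 -> on_hand[A=42 B=58 C=27 D=52] avail[A=34 B=58 C=19 D=51] open={R7,R8,R9}
Step 16: reserve R10 C 3 -> on_hand[A=42 B=58 C=27 D=52] avail[A=34 B=58 C=16 D=51] open={R10,R7,R8,R9}
Step 17: reserve R11 B 2 -> on_hand[A=42 B=58 C=27 D=52] avail[A=34 B=56 C=16 D=51] open={R10,R11,R7,R8,R9}
Open reservations: ['R10', 'R11', 'R7', 'R8', 'R9'] -> 5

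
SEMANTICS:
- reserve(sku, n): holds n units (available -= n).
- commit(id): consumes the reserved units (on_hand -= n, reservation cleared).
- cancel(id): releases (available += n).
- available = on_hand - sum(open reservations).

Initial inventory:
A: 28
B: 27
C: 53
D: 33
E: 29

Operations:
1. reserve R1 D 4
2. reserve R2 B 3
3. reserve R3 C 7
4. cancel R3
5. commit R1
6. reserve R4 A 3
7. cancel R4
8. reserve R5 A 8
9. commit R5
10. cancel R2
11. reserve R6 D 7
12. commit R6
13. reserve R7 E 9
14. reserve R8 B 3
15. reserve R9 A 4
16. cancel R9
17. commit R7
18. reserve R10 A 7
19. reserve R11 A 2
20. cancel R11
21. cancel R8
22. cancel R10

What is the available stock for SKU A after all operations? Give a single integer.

Step 1: reserve R1 D 4 -> on_hand[A=28 B=27 C=53 D=33 E=29] avail[A=28 B=27 C=53 D=29 E=29] open={R1}
Step 2: reserve R2 B 3 -> on_hand[A=28 B=27 C=53 D=33 E=29] avail[A=28 B=24 C=53 D=29 E=29] open={R1,R2}
Step 3: reserve R3 C 7 -> on_hand[A=28 B=27 C=53 D=33 E=29] avail[A=28 B=24 C=46 D=29 E=29] open={R1,R2,R3}
Step 4: cancel R3 -> on_hand[A=28 B=27 C=53 D=33 E=29] avail[A=28 B=24 C=53 D=29 E=29] open={R1,R2}
Step 5: commit R1 -> on_hand[A=28 B=27 C=53 D=29 E=29] avail[A=28 B=24 C=53 D=29 E=29] open={R2}
Step 6: reserve R4 A 3 -> on_hand[A=28 B=27 C=53 D=29 E=29] avail[A=25 B=24 C=53 D=29 E=29] open={R2,R4}
Step 7: cancel R4 -> on_hand[A=28 B=27 C=53 D=29 E=29] avail[A=28 B=24 C=53 D=29 E=29] open={R2}
Step 8: reserve R5 A 8 -> on_hand[A=28 B=27 C=53 D=29 E=29] avail[A=20 B=24 C=53 D=29 E=29] open={R2,R5}
Step 9: commit R5 -> on_hand[A=20 B=27 C=53 D=29 E=29] avail[A=20 B=24 C=53 D=29 E=29] open={R2}
Step 10: cancel R2 -> on_hand[A=20 B=27 C=53 D=29 E=29] avail[A=20 B=27 C=53 D=29 E=29] open={}
Step 11: reserve R6 D 7 -> on_hand[A=20 B=27 C=53 D=29 E=29] avail[A=20 B=27 C=53 D=22 E=29] open={R6}
Step 12: commit R6 -> on_hand[A=20 B=27 C=53 D=22 E=29] avail[A=20 B=27 C=53 D=22 E=29] open={}
Step 13: reserve R7 E 9 -> on_hand[A=20 B=27 C=53 D=22 E=29] avail[A=20 B=27 C=53 D=22 E=20] open={R7}
Step 14: reserve R8 B 3 -> on_hand[A=20 B=27 C=53 D=22 E=29] avail[A=20 B=24 C=53 D=22 E=20] open={R7,R8}
Step 15: reserve R9 A 4 -> on_hand[A=20 B=27 C=53 D=22 E=29] avail[A=16 B=24 C=53 D=22 E=20] open={R7,R8,R9}
Step 16: cancel R9 -> on_hand[A=20 B=27 C=53 D=22 E=29] avail[A=20 B=24 C=53 D=22 E=20] open={R7,R8}
Step 17: commit R7 -> on_hand[A=20 B=27 C=53 D=22 E=20] avail[A=20 B=24 C=53 D=22 E=20] open={R8}
Step 18: reserve R10 A 7 -> on_hand[A=20 B=27 C=53 D=22 E=20] avail[A=13 B=24 C=53 D=22 E=20] open={R10,R8}
Step 19: reserve R11 A 2 -> on_hand[A=20 B=27 C=53 D=22 E=20] avail[A=11 B=24 C=53 D=22 E=20] open={R10,R11,R8}
Step 20: cancel R11 -> on_hand[A=20 B=27 C=53 D=22 E=20] avail[A=13 B=24 C=53 D=22 E=20] open={R10,R8}
Step 21: cancel R8 -> on_hand[A=20 B=27 C=53 D=22 E=20] avail[A=13 B=27 C=53 D=22 E=20] open={R10}
Step 22: cancel R10 -> on_hand[A=20 B=27 C=53 D=22 E=20] avail[A=20 B=27 C=53 D=22 E=20] open={}
Final available[A] = 20

Answer: 20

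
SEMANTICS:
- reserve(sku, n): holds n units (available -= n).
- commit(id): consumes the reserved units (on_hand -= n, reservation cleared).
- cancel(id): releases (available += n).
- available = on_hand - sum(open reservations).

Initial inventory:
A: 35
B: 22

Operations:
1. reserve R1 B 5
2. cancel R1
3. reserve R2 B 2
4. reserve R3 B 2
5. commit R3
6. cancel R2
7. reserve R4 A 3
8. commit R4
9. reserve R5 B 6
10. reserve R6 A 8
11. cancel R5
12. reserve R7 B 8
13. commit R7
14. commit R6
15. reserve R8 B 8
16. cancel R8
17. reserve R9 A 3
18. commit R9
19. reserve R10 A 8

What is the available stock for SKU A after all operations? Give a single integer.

Answer: 13

Derivation:
Step 1: reserve R1 B 5 -> on_hand[A=35 B=22] avail[A=35 B=17] open={R1}
Step 2: cancel R1 -> on_hand[A=35 B=22] avail[A=35 B=22] open={}
Step 3: reserve R2 B 2 -> on_hand[A=35 B=22] avail[A=35 B=20] open={R2}
Step 4: reserve R3 B 2 -> on_hand[A=35 B=22] avail[A=35 B=18] open={R2,R3}
Step 5: commit R3 -> on_hand[A=35 B=20] avail[A=35 B=18] open={R2}
Step 6: cancel R2 -> on_hand[A=35 B=20] avail[A=35 B=20] open={}
Step 7: reserve R4 A 3 -> on_hand[A=35 B=20] avail[A=32 B=20] open={R4}
Step 8: commit R4 -> on_hand[A=32 B=20] avail[A=32 B=20] open={}
Step 9: reserve R5 B 6 -> on_hand[A=32 B=20] avail[A=32 B=14] open={R5}
Step 10: reserve R6 A 8 -> on_hand[A=32 B=20] avail[A=24 B=14] open={R5,R6}
Step 11: cancel R5 -> on_hand[A=32 B=20] avail[A=24 B=20] open={R6}
Step 12: reserve R7 B 8 -> on_hand[A=32 B=20] avail[A=24 B=12] open={R6,R7}
Step 13: commit R7 -> on_hand[A=32 B=12] avail[A=24 B=12] open={R6}
Step 14: commit R6 -> on_hand[A=24 B=12] avail[A=24 B=12] open={}
Step 15: reserve R8 B 8 -> on_hand[A=24 B=12] avail[A=24 B=4] open={R8}
Step 16: cancel R8 -> on_hand[A=24 B=12] avail[A=24 B=12] open={}
Step 17: reserve R9 A 3 -> on_hand[A=24 B=12] avail[A=21 B=12] open={R9}
Step 18: commit R9 -> on_hand[A=21 B=12] avail[A=21 B=12] open={}
Step 19: reserve R10 A 8 -> on_hand[A=21 B=12] avail[A=13 B=12] open={R10}
Final available[A] = 13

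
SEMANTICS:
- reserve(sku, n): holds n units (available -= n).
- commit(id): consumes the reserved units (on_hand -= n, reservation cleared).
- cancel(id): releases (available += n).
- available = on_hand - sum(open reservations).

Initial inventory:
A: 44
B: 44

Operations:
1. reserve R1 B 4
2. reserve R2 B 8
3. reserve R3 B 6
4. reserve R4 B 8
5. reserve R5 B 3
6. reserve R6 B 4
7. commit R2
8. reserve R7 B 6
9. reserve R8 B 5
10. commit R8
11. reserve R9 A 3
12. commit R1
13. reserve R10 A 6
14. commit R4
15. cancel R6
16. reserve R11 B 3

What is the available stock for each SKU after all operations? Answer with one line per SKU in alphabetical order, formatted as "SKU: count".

Step 1: reserve R1 B 4 -> on_hand[A=44 B=44] avail[A=44 B=40] open={R1}
Step 2: reserve R2 B 8 -> on_hand[A=44 B=44] avail[A=44 B=32] open={R1,R2}
Step 3: reserve R3 B 6 -> on_hand[A=44 B=44] avail[A=44 B=26] open={R1,R2,R3}
Step 4: reserve R4 B 8 -> on_hand[A=44 B=44] avail[A=44 B=18] open={R1,R2,R3,R4}
Step 5: reserve R5 B 3 -> on_hand[A=44 B=44] avail[A=44 B=15] open={R1,R2,R3,R4,R5}
Step 6: reserve R6 B 4 -> on_hand[A=44 B=44] avail[A=44 B=11] open={R1,R2,R3,R4,R5,R6}
Step 7: commit R2 -> on_hand[A=44 B=36] avail[A=44 B=11] open={R1,R3,R4,R5,R6}
Step 8: reserve R7 B 6 -> on_hand[A=44 B=36] avail[A=44 B=5] open={R1,R3,R4,R5,R6,R7}
Step 9: reserve R8 B 5 -> on_hand[A=44 B=36] avail[A=44 B=0] open={R1,R3,R4,R5,R6,R7,R8}
Step 10: commit R8 -> on_hand[A=44 B=31] avail[A=44 B=0] open={R1,R3,R4,R5,R6,R7}
Step 11: reserve R9 A 3 -> on_hand[A=44 B=31] avail[A=41 B=0] open={R1,R3,R4,R5,R6,R7,R9}
Step 12: commit R1 -> on_hand[A=44 B=27] avail[A=41 B=0] open={R3,R4,R5,R6,R7,R9}
Step 13: reserve R10 A 6 -> on_hand[A=44 B=27] avail[A=35 B=0] open={R10,R3,R4,R5,R6,R7,R9}
Step 14: commit R4 -> on_hand[A=44 B=19] avail[A=35 B=0] open={R10,R3,R5,R6,R7,R9}
Step 15: cancel R6 -> on_hand[A=44 B=19] avail[A=35 B=4] open={R10,R3,R5,R7,R9}
Step 16: reserve R11 B 3 -> on_hand[A=44 B=19] avail[A=35 B=1] open={R10,R11,R3,R5,R7,R9}

Answer: A: 35
B: 1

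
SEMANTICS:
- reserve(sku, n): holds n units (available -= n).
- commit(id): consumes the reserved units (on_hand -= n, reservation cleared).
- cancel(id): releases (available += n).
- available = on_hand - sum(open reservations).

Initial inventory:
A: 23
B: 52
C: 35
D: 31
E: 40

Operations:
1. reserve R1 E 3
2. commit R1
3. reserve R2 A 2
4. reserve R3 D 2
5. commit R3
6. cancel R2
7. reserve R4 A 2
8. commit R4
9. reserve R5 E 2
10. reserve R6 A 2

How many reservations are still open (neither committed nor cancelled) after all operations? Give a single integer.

Answer: 2

Derivation:
Step 1: reserve R1 E 3 -> on_hand[A=23 B=52 C=35 D=31 E=40] avail[A=23 B=52 C=35 D=31 E=37] open={R1}
Step 2: commit R1 -> on_hand[A=23 B=52 C=35 D=31 E=37] avail[A=23 B=52 C=35 D=31 E=37] open={}
Step 3: reserve R2 A 2 -> on_hand[A=23 B=52 C=35 D=31 E=37] avail[A=21 B=52 C=35 D=31 E=37] open={R2}
Step 4: reserve R3 D 2 -> on_hand[A=23 B=52 C=35 D=31 E=37] avail[A=21 B=52 C=35 D=29 E=37] open={R2,R3}
Step 5: commit R3 -> on_hand[A=23 B=52 C=35 D=29 E=37] avail[A=21 B=52 C=35 D=29 E=37] open={R2}
Step 6: cancel R2 -> on_hand[A=23 B=52 C=35 D=29 E=37] avail[A=23 B=52 C=35 D=29 E=37] open={}
Step 7: reserve R4 A 2 -> on_hand[A=23 B=52 C=35 D=29 E=37] avail[A=21 B=52 C=35 D=29 E=37] open={R4}
Step 8: commit R4 -> on_hand[A=21 B=52 C=35 D=29 E=37] avail[A=21 B=52 C=35 D=29 E=37] open={}
Step 9: reserve R5 E 2 -> on_hand[A=21 B=52 C=35 D=29 E=37] avail[A=21 B=52 C=35 D=29 E=35] open={R5}
Step 10: reserve R6 A 2 -> on_hand[A=21 B=52 C=35 D=29 E=37] avail[A=19 B=52 C=35 D=29 E=35] open={R5,R6}
Open reservations: ['R5', 'R6'] -> 2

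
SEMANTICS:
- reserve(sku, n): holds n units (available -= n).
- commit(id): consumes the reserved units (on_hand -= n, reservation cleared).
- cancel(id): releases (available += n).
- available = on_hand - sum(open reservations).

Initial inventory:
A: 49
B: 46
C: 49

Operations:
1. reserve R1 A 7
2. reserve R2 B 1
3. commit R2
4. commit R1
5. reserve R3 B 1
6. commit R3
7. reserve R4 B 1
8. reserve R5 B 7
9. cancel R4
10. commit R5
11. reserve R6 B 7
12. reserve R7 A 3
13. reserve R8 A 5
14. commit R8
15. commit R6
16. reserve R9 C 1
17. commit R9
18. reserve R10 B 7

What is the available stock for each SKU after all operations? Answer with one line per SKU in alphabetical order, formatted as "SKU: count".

Step 1: reserve R1 A 7 -> on_hand[A=49 B=46 C=49] avail[A=42 B=46 C=49] open={R1}
Step 2: reserve R2 B 1 -> on_hand[A=49 B=46 C=49] avail[A=42 B=45 C=49] open={R1,R2}
Step 3: commit R2 -> on_hand[A=49 B=45 C=49] avail[A=42 B=45 C=49] open={R1}
Step 4: commit R1 -> on_hand[A=42 B=45 C=49] avail[A=42 B=45 C=49] open={}
Step 5: reserve R3 B 1 -> on_hand[A=42 B=45 C=49] avail[A=42 B=44 C=49] open={R3}
Step 6: commit R3 -> on_hand[A=42 B=44 C=49] avail[A=42 B=44 C=49] open={}
Step 7: reserve R4 B 1 -> on_hand[A=42 B=44 C=49] avail[A=42 B=43 C=49] open={R4}
Step 8: reserve R5 B 7 -> on_hand[A=42 B=44 C=49] avail[A=42 B=36 C=49] open={R4,R5}
Step 9: cancel R4 -> on_hand[A=42 B=44 C=49] avail[A=42 B=37 C=49] open={R5}
Step 10: commit R5 -> on_hand[A=42 B=37 C=49] avail[A=42 B=37 C=49] open={}
Step 11: reserve R6 B 7 -> on_hand[A=42 B=37 C=49] avail[A=42 B=30 C=49] open={R6}
Step 12: reserve R7 A 3 -> on_hand[A=42 B=37 C=49] avail[A=39 B=30 C=49] open={R6,R7}
Step 13: reserve R8 A 5 -> on_hand[A=42 B=37 C=49] avail[A=34 B=30 C=49] open={R6,R7,R8}
Step 14: commit R8 -> on_hand[A=37 B=37 C=49] avail[A=34 B=30 C=49] open={R6,R7}
Step 15: commit R6 -> on_hand[A=37 B=30 C=49] avail[A=34 B=30 C=49] open={R7}
Step 16: reserve R9 C 1 -> on_hand[A=37 B=30 C=49] avail[A=34 B=30 C=48] open={R7,R9}
Step 17: commit R9 -> on_hand[A=37 B=30 C=48] avail[A=34 B=30 C=48] open={R7}
Step 18: reserve R10 B 7 -> on_hand[A=37 B=30 C=48] avail[A=34 B=23 C=48] open={R10,R7}

Answer: A: 34
B: 23
C: 48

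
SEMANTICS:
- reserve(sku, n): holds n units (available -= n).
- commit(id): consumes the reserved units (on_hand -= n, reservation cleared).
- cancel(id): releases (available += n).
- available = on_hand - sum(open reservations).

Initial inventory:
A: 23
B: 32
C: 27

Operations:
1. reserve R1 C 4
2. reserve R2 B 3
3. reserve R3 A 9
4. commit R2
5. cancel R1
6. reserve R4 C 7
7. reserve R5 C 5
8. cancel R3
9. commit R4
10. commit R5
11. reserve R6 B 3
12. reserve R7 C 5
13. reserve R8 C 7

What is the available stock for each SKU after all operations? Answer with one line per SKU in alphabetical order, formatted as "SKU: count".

Answer: A: 23
B: 26
C: 3

Derivation:
Step 1: reserve R1 C 4 -> on_hand[A=23 B=32 C=27] avail[A=23 B=32 C=23] open={R1}
Step 2: reserve R2 B 3 -> on_hand[A=23 B=32 C=27] avail[A=23 B=29 C=23] open={R1,R2}
Step 3: reserve R3 A 9 -> on_hand[A=23 B=32 C=27] avail[A=14 B=29 C=23] open={R1,R2,R3}
Step 4: commit R2 -> on_hand[A=23 B=29 C=27] avail[A=14 B=29 C=23] open={R1,R3}
Step 5: cancel R1 -> on_hand[A=23 B=29 C=27] avail[A=14 B=29 C=27] open={R3}
Step 6: reserve R4 C 7 -> on_hand[A=23 B=29 C=27] avail[A=14 B=29 C=20] open={R3,R4}
Step 7: reserve R5 C 5 -> on_hand[A=23 B=29 C=27] avail[A=14 B=29 C=15] open={R3,R4,R5}
Step 8: cancel R3 -> on_hand[A=23 B=29 C=27] avail[A=23 B=29 C=15] open={R4,R5}
Step 9: commit R4 -> on_hand[A=23 B=29 C=20] avail[A=23 B=29 C=15] open={R5}
Step 10: commit R5 -> on_hand[A=23 B=29 C=15] avail[A=23 B=29 C=15] open={}
Step 11: reserve R6 B 3 -> on_hand[A=23 B=29 C=15] avail[A=23 B=26 C=15] open={R6}
Step 12: reserve R7 C 5 -> on_hand[A=23 B=29 C=15] avail[A=23 B=26 C=10] open={R6,R7}
Step 13: reserve R8 C 7 -> on_hand[A=23 B=29 C=15] avail[A=23 B=26 C=3] open={R6,R7,R8}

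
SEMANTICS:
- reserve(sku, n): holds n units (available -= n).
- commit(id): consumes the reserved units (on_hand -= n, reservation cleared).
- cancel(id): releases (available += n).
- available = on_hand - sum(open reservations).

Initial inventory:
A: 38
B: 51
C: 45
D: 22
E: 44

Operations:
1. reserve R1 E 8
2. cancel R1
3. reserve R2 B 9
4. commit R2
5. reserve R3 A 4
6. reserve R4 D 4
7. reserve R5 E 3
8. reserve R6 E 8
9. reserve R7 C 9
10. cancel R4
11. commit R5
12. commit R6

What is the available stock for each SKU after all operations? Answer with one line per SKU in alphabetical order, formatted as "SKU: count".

Answer: A: 34
B: 42
C: 36
D: 22
E: 33

Derivation:
Step 1: reserve R1 E 8 -> on_hand[A=38 B=51 C=45 D=22 E=44] avail[A=38 B=51 C=45 D=22 E=36] open={R1}
Step 2: cancel R1 -> on_hand[A=38 B=51 C=45 D=22 E=44] avail[A=38 B=51 C=45 D=22 E=44] open={}
Step 3: reserve R2 B 9 -> on_hand[A=38 B=51 C=45 D=22 E=44] avail[A=38 B=42 C=45 D=22 E=44] open={R2}
Step 4: commit R2 -> on_hand[A=38 B=42 C=45 D=22 E=44] avail[A=38 B=42 C=45 D=22 E=44] open={}
Step 5: reserve R3 A 4 -> on_hand[A=38 B=42 C=45 D=22 E=44] avail[A=34 B=42 C=45 D=22 E=44] open={R3}
Step 6: reserve R4 D 4 -> on_hand[A=38 B=42 C=45 D=22 E=44] avail[A=34 B=42 C=45 D=18 E=44] open={R3,R4}
Step 7: reserve R5 E 3 -> on_hand[A=38 B=42 C=45 D=22 E=44] avail[A=34 B=42 C=45 D=18 E=41] open={R3,R4,R5}
Step 8: reserve R6 E 8 -> on_hand[A=38 B=42 C=45 D=22 E=44] avail[A=34 B=42 C=45 D=18 E=33] open={R3,R4,R5,R6}
Step 9: reserve R7 C 9 -> on_hand[A=38 B=42 C=45 D=22 E=44] avail[A=34 B=42 C=36 D=18 E=33] open={R3,R4,R5,R6,R7}
Step 10: cancel R4 -> on_hand[A=38 B=42 C=45 D=22 E=44] avail[A=34 B=42 C=36 D=22 E=33] open={R3,R5,R6,R7}
Step 11: commit R5 -> on_hand[A=38 B=42 C=45 D=22 E=41] avail[A=34 B=42 C=36 D=22 E=33] open={R3,R6,R7}
Step 12: commit R6 -> on_hand[A=38 B=42 C=45 D=22 E=33] avail[A=34 B=42 C=36 D=22 E=33] open={R3,R7}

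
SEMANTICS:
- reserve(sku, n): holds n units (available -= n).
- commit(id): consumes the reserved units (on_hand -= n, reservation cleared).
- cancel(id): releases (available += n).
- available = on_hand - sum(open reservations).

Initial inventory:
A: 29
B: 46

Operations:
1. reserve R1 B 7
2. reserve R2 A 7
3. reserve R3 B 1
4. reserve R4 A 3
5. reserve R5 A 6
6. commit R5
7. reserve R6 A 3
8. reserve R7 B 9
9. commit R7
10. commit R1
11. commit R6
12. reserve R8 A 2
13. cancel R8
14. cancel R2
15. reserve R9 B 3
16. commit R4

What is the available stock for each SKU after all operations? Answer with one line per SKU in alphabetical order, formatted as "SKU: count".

Answer: A: 17
B: 26

Derivation:
Step 1: reserve R1 B 7 -> on_hand[A=29 B=46] avail[A=29 B=39] open={R1}
Step 2: reserve R2 A 7 -> on_hand[A=29 B=46] avail[A=22 B=39] open={R1,R2}
Step 3: reserve R3 B 1 -> on_hand[A=29 B=46] avail[A=22 B=38] open={R1,R2,R3}
Step 4: reserve R4 A 3 -> on_hand[A=29 B=46] avail[A=19 B=38] open={R1,R2,R3,R4}
Step 5: reserve R5 A 6 -> on_hand[A=29 B=46] avail[A=13 B=38] open={R1,R2,R3,R4,R5}
Step 6: commit R5 -> on_hand[A=23 B=46] avail[A=13 B=38] open={R1,R2,R3,R4}
Step 7: reserve R6 A 3 -> on_hand[A=23 B=46] avail[A=10 B=38] open={R1,R2,R3,R4,R6}
Step 8: reserve R7 B 9 -> on_hand[A=23 B=46] avail[A=10 B=29] open={R1,R2,R3,R4,R6,R7}
Step 9: commit R7 -> on_hand[A=23 B=37] avail[A=10 B=29] open={R1,R2,R3,R4,R6}
Step 10: commit R1 -> on_hand[A=23 B=30] avail[A=10 B=29] open={R2,R3,R4,R6}
Step 11: commit R6 -> on_hand[A=20 B=30] avail[A=10 B=29] open={R2,R3,R4}
Step 12: reserve R8 A 2 -> on_hand[A=20 B=30] avail[A=8 B=29] open={R2,R3,R4,R8}
Step 13: cancel R8 -> on_hand[A=20 B=30] avail[A=10 B=29] open={R2,R3,R4}
Step 14: cancel R2 -> on_hand[A=20 B=30] avail[A=17 B=29] open={R3,R4}
Step 15: reserve R9 B 3 -> on_hand[A=20 B=30] avail[A=17 B=26] open={R3,R4,R9}
Step 16: commit R4 -> on_hand[A=17 B=30] avail[A=17 B=26] open={R3,R9}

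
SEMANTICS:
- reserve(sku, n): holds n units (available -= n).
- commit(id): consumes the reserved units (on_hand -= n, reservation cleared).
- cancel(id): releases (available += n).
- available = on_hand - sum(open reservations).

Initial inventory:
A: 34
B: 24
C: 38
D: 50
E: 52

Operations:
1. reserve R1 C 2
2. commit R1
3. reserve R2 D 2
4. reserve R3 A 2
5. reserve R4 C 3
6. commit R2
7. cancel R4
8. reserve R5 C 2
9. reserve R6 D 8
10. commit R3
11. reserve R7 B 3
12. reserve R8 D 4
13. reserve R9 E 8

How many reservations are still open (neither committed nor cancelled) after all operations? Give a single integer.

Step 1: reserve R1 C 2 -> on_hand[A=34 B=24 C=38 D=50 E=52] avail[A=34 B=24 C=36 D=50 E=52] open={R1}
Step 2: commit R1 -> on_hand[A=34 B=24 C=36 D=50 E=52] avail[A=34 B=24 C=36 D=50 E=52] open={}
Step 3: reserve R2 D 2 -> on_hand[A=34 B=24 C=36 D=50 E=52] avail[A=34 B=24 C=36 D=48 E=52] open={R2}
Step 4: reserve R3 A 2 -> on_hand[A=34 B=24 C=36 D=50 E=52] avail[A=32 B=24 C=36 D=48 E=52] open={R2,R3}
Step 5: reserve R4 C 3 -> on_hand[A=34 B=24 C=36 D=50 E=52] avail[A=32 B=24 C=33 D=48 E=52] open={R2,R3,R4}
Step 6: commit R2 -> on_hand[A=34 B=24 C=36 D=48 E=52] avail[A=32 B=24 C=33 D=48 E=52] open={R3,R4}
Step 7: cancel R4 -> on_hand[A=34 B=24 C=36 D=48 E=52] avail[A=32 B=24 C=36 D=48 E=52] open={R3}
Step 8: reserve R5 C 2 -> on_hand[A=34 B=24 C=36 D=48 E=52] avail[A=32 B=24 C=34 D=48 E=52] open={R3,R5}
Step 9: reserve R6 D 8 -> on_hand[A=34 B=24 C=36 D=48 E=52] avail[A=32 B=24 C=34 D=40 E=52] open={R3,R5,R6}
Step 10: commit R3 -> on_hand[A=32 B=24 C=36 D=48 E=52] avail[A=32 B=24 C=34 D=40 E=52] open={R5,R6}
Step 11: reserve R7 B 3 -> on_hand[A=32 B=24 C=36 D=48 E=52] avail[A=32 B=21 C=34 D=40 E=52] open={R5,R6,R7}
Step 12: reserve R8 D 4 -> on_hand[A=32 B=24 C=36 D=48 E=52] avail[A=32 B=21 C=34 D=36 E=52] open={R5,R6,R7,R8}
Step 13: reserve R9 E 8 -> on_hand[A=32 B=24 C=36 D=48 E=52] avail[A=32 B=21 C=34 D=36 E=44] open={R5,R6,R7,R8,R9}
Open reservations: ['R5', 'R6', 'R7', 'R8', 'R9'] -> 5

Answer: 5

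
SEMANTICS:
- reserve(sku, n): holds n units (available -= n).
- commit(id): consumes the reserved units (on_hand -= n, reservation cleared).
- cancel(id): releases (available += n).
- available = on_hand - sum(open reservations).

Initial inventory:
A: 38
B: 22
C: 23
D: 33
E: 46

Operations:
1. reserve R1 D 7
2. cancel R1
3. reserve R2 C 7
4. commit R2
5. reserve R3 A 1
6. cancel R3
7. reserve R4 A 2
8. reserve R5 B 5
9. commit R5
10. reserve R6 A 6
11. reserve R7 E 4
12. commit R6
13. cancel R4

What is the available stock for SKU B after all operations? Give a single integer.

Step 1: reserve R1 D 7 -> on_hand[A=38 B=22 C=23 D=33 E=46] avail[A=38 B=22 C=23 D=26 E=46] open={R1}
Step 2: cancel R1 -> on_hand[A=38 B=22 C=23 D=33 E=46] avail[A=38 B=22 C=23 D=33 E=46] open={}
Step 3: reserve R2 C 7 -> on_hand[A=38 B=22 C=23 D=33 E=46] avail[A=38 B=22 C=16 D=33 E=46] open={R2}
Step 4: commit R2 -> on_hand[A=38 B=22 C=16 D=33 E=46] avail[A=38 B=22 C=16 D=33 E=46] open={}
Step 5: reserve R3 A 1 -> on_hand[A=38 B=22 C=16 D=33 E=46] avail[A=37 B=22 C=16 D=33 E=46] open={R3}
Step 6: cancel R3 -> on_hand[A=38 B=22 C=16 D=33 E=46] avail[A=38 B=22 C=16 D=33 E=46] open={}
Step 7: reserve R4 A 2 -> on_hand[A=38 B=22 C=16 D=33 E=46] avail[A=36 B=22 C=16 D=33 E=46] open={R4}
Step 8: reserve R5 B 5 -> on_hand[A=38 B=22 C=16 D=33 E=46] avail[A=36 B=17 C=16 D=33 E=46] open={R4,R5}
Step 9: commit R5 -> on_hand[A=38 B=17 C=16 D=33 E=46] avail[A=36 B=17 C=16 D=33 E=46] open={R4}
Step 10: reserve R6 A 6 -> on_hand[A=38 B=17 C=16 D=33 E=46] avail[A=30 B=17 C=16 D=33 E=46] open={R4,R6}
Step 11: reserve R7 E 4 -> on_hand[A=38 B=17 C=16 D=33 E=46] avail[A=30 B=17 C=16 D=33 E=42] open={R4,R6,R7}
Step 12: commit R6 -> on_hand[A=32 B=17 C=16 D=33 E=46] avail[A=30 B=17 C=16 D=33 E=42] open={R4,R7}
Step 13: cancel R4 -> on_hand[A=32 B=17 C=16 D=33 E=46] avail[A=32 B=17 C=16 D=33 E=42] open={R7}
Final available[B] = 17

Answer: 17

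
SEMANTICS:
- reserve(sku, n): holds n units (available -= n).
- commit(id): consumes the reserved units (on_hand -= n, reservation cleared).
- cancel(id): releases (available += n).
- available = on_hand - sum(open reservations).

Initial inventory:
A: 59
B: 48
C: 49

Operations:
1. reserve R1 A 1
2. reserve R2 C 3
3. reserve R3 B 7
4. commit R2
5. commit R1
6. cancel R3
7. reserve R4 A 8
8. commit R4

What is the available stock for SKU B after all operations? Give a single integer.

Step 1: reserve R1 A 1 -> on_hand[A=59 B=48 C=49] avail[A=58 B=48 C=49] open={R1}
Step 2: reserve R2 C 3 -> on_hand[A=59 B=48 C=49] avail[A=58 B=48 C=46] open={R1,R2}
Step 3: reserve R3 B 7 -> on_hand[A=59 B=48 C=49] avail[A=58 B=41 C=46] open={R1,R2,R3}
Step 4: commit R2 -> on_hand[A=59 B=48 C=46] avail[A=58 B=41 C=46] open={R1,R3}
Step 5: commit R1 -> on_hand[A=58 B=48 C=46] avail[A=58 B=41 C=46] open={R3}
Step 6: cancel R3 -> on_hand[A=58 B=48 C=46] avail[A=58 B=48 C=46] open={}
Step 7: reserve R4 A 8 -> on_hand[A=58 B=48 C=46] avail[A=50 B=48 C=46] open={R4}
Step 8: commit R4 -> on_hand[A=50 B=48 C=46] avail[A=50 B=48 C=46] open={}
Final available[B] = 48

Answer: 48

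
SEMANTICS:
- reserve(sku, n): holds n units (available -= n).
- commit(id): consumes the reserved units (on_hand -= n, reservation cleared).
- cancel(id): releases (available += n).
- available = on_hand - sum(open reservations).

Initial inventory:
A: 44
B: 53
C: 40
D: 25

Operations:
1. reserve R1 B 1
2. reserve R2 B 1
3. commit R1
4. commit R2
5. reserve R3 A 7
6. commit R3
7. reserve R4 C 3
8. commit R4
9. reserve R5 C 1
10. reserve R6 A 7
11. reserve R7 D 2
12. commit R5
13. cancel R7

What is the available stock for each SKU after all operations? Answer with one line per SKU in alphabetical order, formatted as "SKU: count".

Step 1: reserve R1 B 1 -> on_hand[A=44 B=53 C=40 D=25] avail[A=44 B=52 C=40 D=25] open={R1}
Step 2: reserve R2 B 1 -> on_hand[A=44 B=53 C=40 D=25] avail[A=44 B=51 C=40 D=25] open={R1,R2}
Step 3: commit R1 -> on_hand[A=44 B=52 C=40 D=25] avail[A=44 B=51 C=40 D=25] open={R2}
Step 4: commit R2 -> on_hand[A=44 B=51 C=40 D=25] avail[A=44 B=51 C=40 D=25] open={}
Step 5: reserve R3 A 7 -> on_hand[A=44 B=51 C=40 D=25] avail[A=37 B=51 C=40 D=25] open={R3}
Step 6: commit R3 -> on_hand[A=37 B=51 C=40 D=25] avail[A=37 B=51 C=40 D=25] open={}
Step 7: reserve R4 C 3 -> on_hand[A=37 B=51 C=40 D=25] avail[A=37 B=51 C=37 D=25] open={R4}
Step 8: commit R4 -> on_hand[A=37 B=51 C=37 D=25] avail[A=37 B=51 C=37 D=25] open={}
Step 9: reserve R5 C 1 -> on_hand[A=37 B=51 C=37 D=25] avail[A=37 B=51 C=36 D=25] open={R5}
Step 10: reserve R6 A 7 -> on_hand[A=37 B=51 C=37 D=25] avail[A=30 B=51 C=36 D=25] open={R5,R6}
Step 11: reserve R7 D 2 -> on_hand[A=37 B=51 C=37 D=25] avail[A=30 B=51 C=36 D=23] open={R5,R6,R7}
Step 12: commit R5 -> on_hand[A=37 B=51 C=36 D=25] avail[A=30 B=51 C=36 D=23] open={R6,R7}
Step 13: cancel R7 -> on_hand[A=37 B=51 C=36 D=25] avail[A=30 B=51 C=36 D=25] open={R6}

Answer: A: 30
B: 51
C: 36
D: 25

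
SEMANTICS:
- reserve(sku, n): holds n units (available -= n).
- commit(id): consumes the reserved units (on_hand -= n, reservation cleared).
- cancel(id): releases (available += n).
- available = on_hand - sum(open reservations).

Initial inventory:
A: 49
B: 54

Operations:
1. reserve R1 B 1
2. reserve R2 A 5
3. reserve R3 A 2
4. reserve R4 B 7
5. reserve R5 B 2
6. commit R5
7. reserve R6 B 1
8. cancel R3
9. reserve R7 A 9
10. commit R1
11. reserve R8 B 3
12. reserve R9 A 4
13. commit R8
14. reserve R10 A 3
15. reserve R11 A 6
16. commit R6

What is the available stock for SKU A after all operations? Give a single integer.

Answer: 22

Derivation:
Step 1: reserve R1 B 1 -> on_hand[A=49 B=54] avail[A=49 B=53] open={R1}
Step 2: reserve R2 A 5 -> on_hand[A=49 B=54] avail[A=44 B=53] open={R1,R2}
Step 3: reserve R3 A 2 -> on_hand[A=49 B=54] avail[A=42 B=53] open={R1,R2,R3}
Step 4: reserve R4 B 7 -> on_hand[A=49 B=54] avail[A=42 B=46] open={R1,R2,R3,R4}
Step 5: reserve R5 B 2 -> on_hand[A=49 B=54] avail[A=42 B=44] open={R1,R2,R3,R4,R5}
Step 6: commit R5 -> on_hand[A=49 B=52] avail[A=42 B=44] open={R1,R2,R3,R4}
Step 7: reserve R6 B 1 -> on_hand[A=49 B=52] avail[A=42 B=43] open={R1,R2,R3,R4,R6}
Step 8: cancel R3 -> on_hand[A=49 B=52] avail[A=44 B=43] open={R1,R2,R4,R6}
Step 9: reserve R7 A 9 -> on_hand[A=49 B=52] avail[A=35 B=43] open={R1,R2,R4,R6,R7}
Step 10: commit R1 -> on_hand[A=49 B=51] avail[A=35 B=43] open={R2,R4,R6,R7}
Step 11: reserve R8 B 3 -> on_hand[A=49 B=51] avail[A=35 B=40] open={R2,R4,R6,R7,R8}
Step 12: reserve R9 A 4 -> on_hand[A=49 B=51] avail[A=31 B=40] open={R2,R4,R6,R7,R8,R9}
Step 13: commit R8 -> on_hand[A=49 B=48] avail[A=31 B=40] open={R2,R4,R6,R7,R9}
Step 14: reserve R10 A 3 -> on_hand[A=49 B=48] avail[A=28 B=40] open={R10,R2,R4,R6,R7,R9}
Step 15: reserve R11 A 6 -> on_hand[A=49 B=48] avail[A=22 B=40] open={R10,R11,R2,R4,R6,R7,R9}
Step 16: commit R6 -> on_hand[A=49 B=47] avail[A=22 B=40] open={R10,R11,R2,R4,R7,R9}
Final available[A] = 22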